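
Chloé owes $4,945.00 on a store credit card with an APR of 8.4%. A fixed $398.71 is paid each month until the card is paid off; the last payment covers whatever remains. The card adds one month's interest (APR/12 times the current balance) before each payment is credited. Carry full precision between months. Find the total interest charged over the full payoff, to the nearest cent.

Monthly rate r = 8.4%/12 = 0.7% = 0.007.
Payoff takes n = ⌈−ln(1 − rB₀/P)/ln(1+r)⌉ = ⌈13.020⌉ = 14 payments; the last is $7.83.
Total paid = 13·$398.71 + $7.83 = $5,191.06.
Total interest = total paid − principal = $5,191.06 − $4,945.00 = $246.06.

$246.06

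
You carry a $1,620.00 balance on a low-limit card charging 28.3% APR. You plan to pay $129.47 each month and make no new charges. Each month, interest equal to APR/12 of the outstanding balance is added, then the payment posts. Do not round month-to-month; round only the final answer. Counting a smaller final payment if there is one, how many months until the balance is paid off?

16 payments

Monthly rate r = 28.3%/12 = 2.35833% = 0.0235833.
Recurrence: B ← B·(1+r) − $129.47.
Month 1: interest $38.21; balance after payment $1,528.73.
Month 2: interest $36.05; balance after payment $1,435.32.
Closed form: n = −ln(1 − rB₀/P)/ln(1+r) = −ln(0.70491)/ln(1.02358) ≈ 15.002, so the balance reaches zero during payment 16.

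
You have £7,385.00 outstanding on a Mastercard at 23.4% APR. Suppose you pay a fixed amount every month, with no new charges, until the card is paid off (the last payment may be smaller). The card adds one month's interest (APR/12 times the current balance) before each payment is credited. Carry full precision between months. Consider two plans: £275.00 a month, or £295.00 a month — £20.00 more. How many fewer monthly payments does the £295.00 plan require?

Monthly rate r = 23.4%/12 = 1.95% = 0.0195.
At £275.00/mo: n = ⌈−ln(1 − rB₀/P)/ln(1+r)⌉ = 39 payments (last £111.18); total interest = total paid − £7,385.00 = £3,176.18.
At £295.00/mo: 35 payments (last £201.13); total interest £2,846.13.
Payments saved = 39 − 35 = 4.

4 fewer payments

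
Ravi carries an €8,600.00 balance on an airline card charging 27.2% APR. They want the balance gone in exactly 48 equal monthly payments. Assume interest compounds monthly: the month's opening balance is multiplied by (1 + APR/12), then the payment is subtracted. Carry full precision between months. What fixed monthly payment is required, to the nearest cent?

Monthly rate r = 27.2%/12 = 2.26667% = 0.0226667.
Level-payment amortization: P = B₀·r / (1 − (1+r)^(−n)) = 8600.00·0.0226667 / (1 − 1.02267^(−48)).
Denominator 1 − (1+r)^(−48) = 0.658993095.
P = 194.933 / 0.658993095 ≈ 295.80.

€295.80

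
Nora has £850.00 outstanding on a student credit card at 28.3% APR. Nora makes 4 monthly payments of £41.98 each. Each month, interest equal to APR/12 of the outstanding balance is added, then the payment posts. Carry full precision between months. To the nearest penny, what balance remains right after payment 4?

Monthly rate r = 28.3%/12 = 2.35833% = 0.0235833.
Each month: B ← B·(1+r) − £41.98.
Month 1: interest £20.05; balance after payment £828.07.
Month 2: interest £19.53; balance after payment £805.61.
Month 3: interest £19.00; balance after payment £782.63.
Month 4: interest £18.46; balance after payment £759.11.

£759.11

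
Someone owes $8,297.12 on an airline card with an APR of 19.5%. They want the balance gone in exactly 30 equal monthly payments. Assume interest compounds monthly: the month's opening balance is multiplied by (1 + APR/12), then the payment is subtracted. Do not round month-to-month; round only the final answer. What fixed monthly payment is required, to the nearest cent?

Monthly rate r = 19.5%/12 = 1.625% = 0.01625.
Level-payment amortization: P = B₀·r / (1 − (1+r)^(−n)) = 8297.12·0.01625 / (1 − 1.01625^(−30)).
Denominator 1 − (1+r)^(−30) = 0.38342879.
P = 134.828 / 0.38342879 ≈ 351.64.

$351.64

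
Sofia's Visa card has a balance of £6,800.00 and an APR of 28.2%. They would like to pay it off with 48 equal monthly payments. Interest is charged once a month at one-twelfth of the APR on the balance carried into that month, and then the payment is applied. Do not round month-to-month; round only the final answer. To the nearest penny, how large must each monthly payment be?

£237.77

Monthly rate r = 28.2%/12 = 2.35% = 0.0235.
Level-payment amortization: P = B₀·r / (1 − (1+r)^(−n)) = 6800.00·0.0235 / (1 − 1.0235^(−48)).
Denominator 1 − (1+r)^(−48) = 0.672068343.
P = 159.8 / 0.672068343 ≈ 237.77.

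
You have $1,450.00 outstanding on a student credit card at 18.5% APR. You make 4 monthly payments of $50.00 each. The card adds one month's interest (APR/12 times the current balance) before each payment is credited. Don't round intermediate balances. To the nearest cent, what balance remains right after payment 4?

$1,336.83

Monthly rate r = 18.5%/12 = 1.54167% = 0.0154167.
Each month: B ← B·(1+r) − $50.00.
Month 1: interest $22.35; balance after payment $1,422.35.
Month 2: interest $21.93; balance after payment $1,394.28.
Month 3: interest $21.50; balance after payment $1,365.78.
Month 4: interest $21.06; balance after payment $1,336.83.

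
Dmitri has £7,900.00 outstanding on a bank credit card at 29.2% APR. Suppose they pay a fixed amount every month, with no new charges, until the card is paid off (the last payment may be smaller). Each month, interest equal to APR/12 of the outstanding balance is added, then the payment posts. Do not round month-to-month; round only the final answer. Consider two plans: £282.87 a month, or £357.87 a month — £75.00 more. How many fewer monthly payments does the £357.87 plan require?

15 fewer payments

Monthly rate r = 29.2%/12 = 2.43333% = 0.0243333.
At £282.87/mo: n = ⌈−ln(1 − rB₀/P)/ln(1+r)⌉ = 48 payments (last £96.71); total interest = total paid − £7,900.00 = £5,491.60.
At £357.87/mo: 33 payments (last £15.50); total interest £3,567.34.
Payments saved = 48 − 33 = 15.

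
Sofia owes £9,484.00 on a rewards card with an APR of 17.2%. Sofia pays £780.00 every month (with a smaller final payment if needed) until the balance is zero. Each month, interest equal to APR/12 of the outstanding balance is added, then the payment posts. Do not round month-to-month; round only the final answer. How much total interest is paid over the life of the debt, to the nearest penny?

Monthly rate r = 17.2%/12 = 1.43333% = 0.0143333.
Payoff takes n = ⌈−ln(1 − rB₀/P)/ln(1+r)⌉ = ⌈13.456⌉ = 14 payments; the last is £356.93.
Total paid = 13·£780.00 + £356.93 = £10,496.93.
Total interest = total paid − principal = £10,496.93 − £9,484.00 = £1,012.93.

£1,012.93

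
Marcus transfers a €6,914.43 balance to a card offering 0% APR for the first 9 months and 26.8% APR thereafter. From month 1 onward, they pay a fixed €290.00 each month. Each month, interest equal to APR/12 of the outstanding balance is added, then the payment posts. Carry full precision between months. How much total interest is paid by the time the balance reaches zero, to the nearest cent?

Promo months 1–9 at r₀ = 0%/12 = 0; months 10+ at r₁ = 26.8%/12 = 0.0223333.
After month 9 (no interest yet): B = €6,914.43 − 9·€290.00 = €4,304.43.
Then at r₁ with €290.00/mo: n₂ = −ln(1 − r₁·B/P)/ln(1+r₁) ≈ 18.23 → 19 more payments.
Total paid = 27·€290.00 + €67.90 = €7,897.90; interest = €7,897.90 − €6,914.43 = €983.47.

€983.47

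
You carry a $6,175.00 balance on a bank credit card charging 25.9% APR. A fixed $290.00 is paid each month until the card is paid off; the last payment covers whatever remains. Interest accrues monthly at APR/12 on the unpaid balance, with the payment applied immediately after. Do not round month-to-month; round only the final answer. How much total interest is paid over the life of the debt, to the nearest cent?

Monthly rate r = 25.9%/12 = 2.15833% = 0.0215833.
Payoff takes n = ⌈−ln(1 − rB₀/P)/ln(1+r)⌉ = ⌈28.819⌉ = 29 payments; the last is $238.09.
Total paid = 28·$290.00 + $238.09 = $8,358.09.
Total interest = total paid − principal = $8,358.09 − $6,175.00 = $2,183.09.

$2,183.09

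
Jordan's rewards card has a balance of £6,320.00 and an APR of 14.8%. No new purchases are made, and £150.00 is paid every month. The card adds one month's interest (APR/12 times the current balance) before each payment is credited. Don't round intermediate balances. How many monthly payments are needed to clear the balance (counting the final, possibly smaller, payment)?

60 months

Monthly rate r = 14.8%/12 = 1.23333% = 0.0123333.
Recurrence: B ← B·(1+r) − £150.00.
Month 1: interest £77.95; balance after payment £6,247.95.
Month 2: interest £77.06; balance after payment £6,175.00.
Closed form: n = −ln(1 − rB₀/P)/ln(1+r) = −ln(0.48036)/ln(1.01233) ≈ 59.817, so the balance reaches zero during payment 60.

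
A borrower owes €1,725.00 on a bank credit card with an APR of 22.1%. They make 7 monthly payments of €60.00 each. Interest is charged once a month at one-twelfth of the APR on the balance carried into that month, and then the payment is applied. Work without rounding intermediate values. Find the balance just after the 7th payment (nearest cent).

Monthly rate r = 22.1%/12 = 1.84167% = 0.0184167.
Each month: B ← B·(1+r) − €60.00.
Month 1: interest €31.77; balance after payment €1,696.77.
Month 2: interest €31.25; balance after payment €1,668.02.
Month 3: interest €30.72; balance after payment €1,638.74.
Month 4: interest €30.18; balance after payment €1,608.92.
Month 5: interest €29.63; balance after payment €1,578.55.
Month 6: interest €29.07; balance after payment €1,547.62.
Month 7: interest €28.50; balance after payment €1,516.12.

€1,516.12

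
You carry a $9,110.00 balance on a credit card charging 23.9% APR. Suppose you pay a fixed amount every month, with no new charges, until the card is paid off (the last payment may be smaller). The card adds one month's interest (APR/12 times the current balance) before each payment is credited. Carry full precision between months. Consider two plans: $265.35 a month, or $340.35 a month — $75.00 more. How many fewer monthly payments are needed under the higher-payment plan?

20 fewer payments

Monthly rate r = 23.9%/12 = 1.99167% = 0.0199167.
At $265.35/mo: n = ⌈−ln(1 − rB₀/P)/ln(1+r)⌉ = 59 payments (last $101.55); total interest = total paid − $9,110.00 = $6,381.85.
At $340.35/mo: 39 payments (last $212.15); total interest $4,035.45.
Payments saved = 59 − 39 = 20.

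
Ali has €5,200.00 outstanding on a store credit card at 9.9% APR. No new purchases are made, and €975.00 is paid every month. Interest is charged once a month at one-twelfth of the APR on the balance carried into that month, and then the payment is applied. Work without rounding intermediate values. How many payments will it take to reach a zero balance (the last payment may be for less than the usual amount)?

Monthly rate r = 9.9%/12 = 0.825% = 0.00825.
Recurrence: B ← B·(1+r) − €975.00.
Month 1: interest €42.90; balance after payment €4,267.90.
Month 2: interest €35.21; balance after payment €3,328.11.
Month 3: interest €27.46; balance after payment €2,380.57.
Month 4: interest €19.64; balance after payment €1,425.21.
Month 5: interest €11.76; balance after payment €461.96.
Month 6: interest €3.81; balance after payment €0.00.

6 payments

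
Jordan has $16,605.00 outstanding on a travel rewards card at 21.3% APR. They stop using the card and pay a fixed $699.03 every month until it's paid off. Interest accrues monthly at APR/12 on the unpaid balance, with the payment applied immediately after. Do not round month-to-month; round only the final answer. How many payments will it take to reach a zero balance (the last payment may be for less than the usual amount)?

Monthly rate r = 21.3%/12 = 1.775% = 0.01775.
Recurrence: B ← B·(1+r) − $699.03.
Month 1: interest $294.74; balance after payment $16,200.71.
Month 2: interest $287.56; balance after payment $15,789.24.
Closed form: n = −ln(1 − rB₀/P)/ln(1+r) = −ln(0.57836)/ln(1.01775) ≈ 31.121, so the balance reaches zero during payment 32.

32 payments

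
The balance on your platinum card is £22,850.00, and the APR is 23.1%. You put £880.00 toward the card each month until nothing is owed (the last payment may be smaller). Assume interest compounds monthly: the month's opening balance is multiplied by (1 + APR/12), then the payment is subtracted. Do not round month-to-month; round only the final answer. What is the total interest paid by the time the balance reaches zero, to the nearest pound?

Monthly rate r = 23.1%/12 = 1.925% = 0.01925.
Payoff takes n = ⌈−ln(1 − rB₀/P)/ln(1+r)⌉ = ⌈36.337⌉ = 37 payments; the last is £298.20.
Total paid = 36·£880.00 + £298.20 = £31,978.20.
Total interest = total paid − principal = £31,978.20 − £22,850.00 = £9,128.20.

£9,128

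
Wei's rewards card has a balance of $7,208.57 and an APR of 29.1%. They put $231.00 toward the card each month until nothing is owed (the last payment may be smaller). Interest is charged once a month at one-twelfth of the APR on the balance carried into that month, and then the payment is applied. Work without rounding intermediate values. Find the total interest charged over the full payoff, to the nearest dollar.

Monthly rate r = 29.1%/12 = 2.425% = 0.02425.
Payoff takes n = ⌈−ln(1 − rB₀/P)/ln(1+r)⌉ = ⌈58.998⌉ = 59 payments; the last is $230.64.
Total paid = 58·$231.00 + $230.64 = $13,628.64.
Total interest = total paid − principal = $13,628.64 − $7,208.57 = $6,420.07.

$6,420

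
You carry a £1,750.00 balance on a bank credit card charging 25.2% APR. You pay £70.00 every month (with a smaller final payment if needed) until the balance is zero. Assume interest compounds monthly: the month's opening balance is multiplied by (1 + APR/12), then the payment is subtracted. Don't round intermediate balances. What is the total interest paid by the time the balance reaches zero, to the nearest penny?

Monthly rate r = 25.2%/12 = 2.1% = 0.021.
Payoff takes n = ⌈−ln(1 − rB₀/P)/ln(1+r)⌉ = ⌈35.820⌉ = 36 payments; the last is £57.54.
Total paid = 35·£70.00 + £57.54 = £2,507.54.
Total interest = total paid − principal = £2,507.54 − £1,750.00 = £757.54.

£757.54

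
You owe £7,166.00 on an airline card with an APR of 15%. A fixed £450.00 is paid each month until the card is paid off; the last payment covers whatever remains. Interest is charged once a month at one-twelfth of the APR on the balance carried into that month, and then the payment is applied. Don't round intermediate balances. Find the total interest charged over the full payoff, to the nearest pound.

Monthly rate r = 15%/12 = 1.25% = 0.0125.
Payoff takes n = ⌈−ln(1 − rB₀/P)/ln(1+r)⌉ = ⌈17.868⌉ = 18 payments; the last is £390.85.
Total paid = 17·£450.00 + £390.85 = £8,040.85.
Total interest = total paid − principal = £8,040.85 − £7,166.00 = £874.85.

£875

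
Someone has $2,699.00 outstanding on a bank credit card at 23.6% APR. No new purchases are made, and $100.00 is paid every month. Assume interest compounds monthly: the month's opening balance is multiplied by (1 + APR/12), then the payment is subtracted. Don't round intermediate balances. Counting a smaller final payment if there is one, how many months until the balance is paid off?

39 payments

Monthly rate r = 23.6%/12 = 1.96667% = 0.0196667.
Recurrence: B ← B·(1+r) − $100.00.
Month 1: interest $53.08; balance after payment $2,652.08.
Month 2: interest $52.16; balance after payment $2,604.24.
Closed form: n = −ln(1 − rB₀/P)/ln(1+r) = −ln(0.4692)/ln(1.01967) ≈ 38.855, so the balance reaches zero during payment 39.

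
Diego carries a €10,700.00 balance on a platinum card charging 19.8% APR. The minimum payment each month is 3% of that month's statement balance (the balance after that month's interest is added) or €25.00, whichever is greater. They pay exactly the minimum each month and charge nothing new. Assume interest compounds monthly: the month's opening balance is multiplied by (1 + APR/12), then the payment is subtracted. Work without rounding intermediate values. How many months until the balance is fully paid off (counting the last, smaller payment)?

Monthly rate r = 19.8%/12 = 1.65% = 0.0165.
While 3% of the post-interest balance exceeds €25.00, each month B ← (B·(1+r))·(1 − 0.03), i.e. B shrinks by the factor (1+r)·0.97 = 0.986.
This holds for months 1–183. Entering month 184 the balance is €811.45; 3% of the post-interest balance is now below €25.00, so the flat €25.00 minimum applies from here.
From month 184 a fixed €25.00 at rate r clears €811.45 in 47 more payments. Total: 183 + 47 = 230 months.

230 months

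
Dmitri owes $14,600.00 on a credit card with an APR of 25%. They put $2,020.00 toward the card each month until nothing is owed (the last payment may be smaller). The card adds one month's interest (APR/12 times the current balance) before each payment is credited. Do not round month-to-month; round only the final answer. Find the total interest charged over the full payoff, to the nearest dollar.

Monthly rate r = 25%/12 = 2.08333% = 0.0208333.
Payoff takes n = ⌈−ln(1 − rB₀/P)/ln(1+r)⌉ = ⌈7.915⌉ = 8 payments; the last is $1,849.62.
Total paid = 7·$2,020.00 + $1,849.62 = $15,989.62.
Total interest = total paid − principal = $15,989.62 − $14,600.00 = $1,389.62.

$1,390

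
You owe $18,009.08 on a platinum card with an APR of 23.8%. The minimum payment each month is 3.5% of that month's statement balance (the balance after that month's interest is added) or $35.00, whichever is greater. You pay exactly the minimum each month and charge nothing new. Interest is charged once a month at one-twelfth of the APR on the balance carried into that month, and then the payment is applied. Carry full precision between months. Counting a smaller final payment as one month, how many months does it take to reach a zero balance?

Monthly rate r = 23.8%/12 = 1.98333% = 0.0198333.
While 3.5% of the post-interest balance exceeds $35.00, each month B ← (B·(1+r))·(1 − 0.035), i.e. B shrinks by the factor (1+r)·0.965 = 0.98414.
This holds for months 1–183. Entering month 184 the balance is $965.68; 3.5% of the post-interest balance is now below $35.00, so the flat $35.00 minimum applies from here.
From month 184 a fixed $35.00 at rate r clears $965.68 in 41 more payments. Total: 183 + 41 = 224 months.

224 months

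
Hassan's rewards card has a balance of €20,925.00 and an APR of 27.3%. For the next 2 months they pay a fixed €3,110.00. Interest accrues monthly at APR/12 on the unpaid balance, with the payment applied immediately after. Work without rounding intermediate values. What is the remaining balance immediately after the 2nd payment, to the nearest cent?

Monthly rate r = 27.3%/12 = 2.275% = 0.02275.
Each month: B ← B·(1+r) − €3,110.00.
Month 1: interest €476.04; balance after payment €18,291.04.
Month 2: interest €416.12; balance after payment €15,597.16.

€15,597.16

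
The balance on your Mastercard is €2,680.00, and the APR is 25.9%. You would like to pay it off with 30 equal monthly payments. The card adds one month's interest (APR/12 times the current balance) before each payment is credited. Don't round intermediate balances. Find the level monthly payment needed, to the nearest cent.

€122.28

Monthly rate r = 25.9%/12 = 2.15833% = 0.0215833.
Level-payment amortization: P = B₀·r / (1 − (1+r)^(−n)) = 2680.00·0.0215833 / (1 − 1.02158^(−30)).
Denominator 1 − (1+r)^(−30) = 0.473029832.
P = 57.8433 / 0.473029832 ≈ 122.28.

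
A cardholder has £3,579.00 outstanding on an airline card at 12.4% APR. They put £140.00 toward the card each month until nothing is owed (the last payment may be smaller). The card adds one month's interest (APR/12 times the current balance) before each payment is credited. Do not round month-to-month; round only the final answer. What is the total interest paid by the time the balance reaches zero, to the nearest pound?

Monthly rate r = 12.4%/12 = 1.03333% = 0.0103333.
Payoff takes n = ⌈−ln(1 − rB₀/P)/ln(1+r)⌉ = ⌈29.838⌉ = 30 payments; the last is £117.48.
Total paid = 29·£140.00 + £117.48 = £4,177.48.
Total interest = total paid − principal = £4,177.48 − £3,579.00 = £598.48.

£598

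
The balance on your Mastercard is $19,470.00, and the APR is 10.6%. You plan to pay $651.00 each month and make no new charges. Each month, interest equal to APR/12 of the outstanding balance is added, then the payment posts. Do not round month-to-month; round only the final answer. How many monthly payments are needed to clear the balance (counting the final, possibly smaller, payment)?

Monthly rate r = 10.6%/12 = 0.883333% = 0.00883333.
Recurrence: B ← B·(1+r) − $651.00.
Month 1: interest $171.99; balance after payment $18,990.99.
Month 2: interest $167.75; balance after payment $18,507.74.
Closed form: n = −ln(1 − rB₀/P)/ln(1+r) = −ln(0.73581)/ln(1.00883) ≈ 34.883, so the balance reaches zero during payment 35.

35 months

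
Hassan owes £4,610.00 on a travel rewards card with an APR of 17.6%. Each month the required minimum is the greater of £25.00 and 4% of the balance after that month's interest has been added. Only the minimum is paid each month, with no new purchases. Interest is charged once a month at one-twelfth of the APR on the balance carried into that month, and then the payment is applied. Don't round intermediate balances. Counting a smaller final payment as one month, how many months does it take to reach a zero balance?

108 months

Monthly rate r = 17.6%/12 = 1.46667% = 0.0146667.
While 4% of the post-interest balance exceeds £25.00, each month B ← (B·(1+r))·(1 − 0.04), i.e. B shrinks by the factor (1+r)·0.96 = 0.97408.
This holds for months 1–77. Entering month 78 the balance is £610.22; 4% of the post-interest balance is now below £25.00, so the flat £25.00 minimum applies from here.
From month 78 a fixed £25.00 at rate r clears £610.22 in 31 more payments. Total: 77 + 31 = 108 months.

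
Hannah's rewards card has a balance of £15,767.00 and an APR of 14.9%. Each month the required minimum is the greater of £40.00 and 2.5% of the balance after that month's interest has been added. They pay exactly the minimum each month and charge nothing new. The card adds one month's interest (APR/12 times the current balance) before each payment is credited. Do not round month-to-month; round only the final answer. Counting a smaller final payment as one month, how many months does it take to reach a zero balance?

Monthly rate r = 14.9%/12 = 1.24167% = 0.0124167.
While 2.5% of the post-interest balance exceeds £40.00, each month B ← (B·(1+r))·(1 − 0.025), i.e. B shrinks by the factor (1+r)·0.975 = 0.98711.
This holds for months 1–178. Entering month 179 the balance is £1,565.03; 2.5% of the post-interest balance is now below £40.00, so the flat £40.00 minimum applies from here.
From month 179 a fixed £40.00 at rate r clears £1,565.03 in 54 more payments. Total: 178 + 54 = 232 months.

232 months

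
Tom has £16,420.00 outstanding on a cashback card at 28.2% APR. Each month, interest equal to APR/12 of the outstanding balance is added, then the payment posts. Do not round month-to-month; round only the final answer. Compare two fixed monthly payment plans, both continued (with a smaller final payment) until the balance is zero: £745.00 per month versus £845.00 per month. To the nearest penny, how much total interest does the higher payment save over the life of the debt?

Monthly rate r = 28.2%/12 = 2.35% = 0.0235.
At £745.00/mo: n = ⌈−ln(1 − rB₀/P)/ln(1+r)⌉ = 32 payments (last £310.90); total interest = total paid − £16,420.00 = £6,985.90.
At £845.00/mo: 27 payments (last £222.79); total interest £5,772.79.
Interest saved = £6,985.90 − £5,772.79 = £1,213.11.

£1,213.11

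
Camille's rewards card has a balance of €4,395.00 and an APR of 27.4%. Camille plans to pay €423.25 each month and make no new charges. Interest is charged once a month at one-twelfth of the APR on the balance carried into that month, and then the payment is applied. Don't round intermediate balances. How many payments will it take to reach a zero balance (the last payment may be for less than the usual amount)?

Monthly rate r = 27.4%/12 = 2.28333% = 0.0228333.
Recurrence: B ← B·(1+r) − €423.25.
Month 1: interest €100.35; balance after payment €4,072.10.
Month 2: interest €92.98; balance after payment €3,741.83.
Closed form: n = −ln(1 − rB₀/P)/ln(1+r) = −ln(0.7629)/ln(1.02283) ≈ 11.987, so the balance reaches zero during payment 12.

12 months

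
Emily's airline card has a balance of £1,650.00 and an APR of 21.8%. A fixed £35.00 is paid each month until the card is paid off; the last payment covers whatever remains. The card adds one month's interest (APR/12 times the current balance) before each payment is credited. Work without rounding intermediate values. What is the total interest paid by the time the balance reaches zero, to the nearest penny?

Monthly rate r = 21.8%/12 = 1.81667% = 0.0181667.
Payoff takes n = ⌈−ln(1 − rB₀/P)/ln(1+r)⌉ = ⌈107.807⌉ = 108 payments; the last is £28.31.
Total paid = 107·£35.00 + £28.31 = £3,773.31.
Total interest = total paid − principal = £3,773.31 − £1,650.00 = £2,123.31.

£2,123.31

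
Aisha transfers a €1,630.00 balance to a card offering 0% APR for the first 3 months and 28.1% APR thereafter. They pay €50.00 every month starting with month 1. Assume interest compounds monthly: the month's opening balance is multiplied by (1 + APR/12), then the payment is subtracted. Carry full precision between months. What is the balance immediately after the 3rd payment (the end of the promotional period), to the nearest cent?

Promo months 1–3 at r₀ = 0%/12 = 0; months 4+ at r₁ = 28.1%/12 = 0.0234167.
After month 3 (no interest yet): B = €1,630.00 − 3·€50.00 = €1,480.00.

€1,480.00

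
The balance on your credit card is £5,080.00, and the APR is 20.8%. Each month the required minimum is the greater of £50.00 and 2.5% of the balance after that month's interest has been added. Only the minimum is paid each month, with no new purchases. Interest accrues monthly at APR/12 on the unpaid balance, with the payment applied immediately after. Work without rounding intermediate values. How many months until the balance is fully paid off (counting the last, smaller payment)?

Monthly rate r = 20.8%/12 = 1.73333% = 0.0173333.
While 2.5% of the post-interest balance exceeds £50.00, each month B ← (B·(1+r))·(1 − 0.025), i.e. B shrinks by the factor (1+r)·0.975 = 0.9919.
This holds for months 1–117. Entering month 118 the balance is £1,961.58; 2.5% of the post-interest balance is now below £50.00, so the flat £50.00 minimum applies from here.
From month 118 a fixed £50.00 at rate r clears £1,961.58 in 67 more payments. Total: 117 + 67 = 184 months.

184 months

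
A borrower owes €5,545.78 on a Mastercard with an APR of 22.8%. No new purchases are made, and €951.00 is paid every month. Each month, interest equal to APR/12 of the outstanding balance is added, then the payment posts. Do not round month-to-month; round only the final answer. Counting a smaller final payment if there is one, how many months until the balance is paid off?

Monthly rate r = 22.8%/12 = 1.9% = 0.019.
Recurrence: B ← B·(1+r) − €951.00.
Month 1: interest €105.37; balance after payment €4,700.15.
Month 2: interest €89.30; balance after payment €3,838.45.
Closed form: n = −ln(1 − rB₀/P)/ln(1+r) = −ln(0.8892)/ln(1.019) ≈ 6.239, so the balance reaches zero during payment 7.

7 payments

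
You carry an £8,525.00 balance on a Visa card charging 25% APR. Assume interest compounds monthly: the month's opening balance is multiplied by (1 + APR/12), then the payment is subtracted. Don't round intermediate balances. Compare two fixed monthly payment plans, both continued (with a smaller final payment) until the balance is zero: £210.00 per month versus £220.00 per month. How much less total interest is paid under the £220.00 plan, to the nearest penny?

£1,467.74

Monthly rate r = 25%/12 = 2.08333% = 0.0208333.
At £210.00/mo: n = ⌈−ln(1 − rB₀/P)/ln(1+r)⌉ = 91 payments (last £136.38); total interest = total paid − £8,525.00 = £10,511.38.
At £220.00/mo: 80 payments (last £188.64); total interest £9,043.64.
Interest saved = £10,511.38 − £9,043.64 = £1,467.74.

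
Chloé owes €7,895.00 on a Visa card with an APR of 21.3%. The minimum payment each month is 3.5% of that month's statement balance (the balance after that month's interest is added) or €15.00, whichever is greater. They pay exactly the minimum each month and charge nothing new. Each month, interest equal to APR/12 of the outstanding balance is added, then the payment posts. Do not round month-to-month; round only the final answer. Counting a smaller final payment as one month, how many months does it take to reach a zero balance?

202 months

Monthly rate r = 21.3%/12 = 1.775% = 0.01775.
While 3.5% of the post-interest balance exceeds €15.00, each month B ← (B·(1+r))·(1 − 0.035), i.e. B shrinks by the factor (1+r)·0.965 = 0.98213.
This holds for months 1–163. Entering month 164 the balance is €417.64; 3.5% of the post-interest balance is now below €15.00, so the flat €15.00 minimum applies from here.
From month 164 a fixed €15.00 at rate r clears €417.64 in 39 more payments. Total: 163 + 39 = 202 months.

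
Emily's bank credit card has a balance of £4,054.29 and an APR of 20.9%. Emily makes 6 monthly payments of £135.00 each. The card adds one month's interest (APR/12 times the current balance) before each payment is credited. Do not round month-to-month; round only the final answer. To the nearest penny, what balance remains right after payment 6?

£3,650.75

Monthly rate r = 20.9%/12 = 1.74167% = 0.0174167.
Each month: B ← B·(1+r) − £135.00.
Month 1: interest £70.61; balance after payment £3,989.90.
Month 2: interest £69.49; balance after payment £3,924.39.
Month 3: interest £68.35; balance after payment £3,857.74.
Month 4: interest £67.19; balance after payment £3,789.93.
Month 5: interest £66.01; balance after payment £3,720.94.
Month 6: interest £64.81; balance after payment £3,650.75.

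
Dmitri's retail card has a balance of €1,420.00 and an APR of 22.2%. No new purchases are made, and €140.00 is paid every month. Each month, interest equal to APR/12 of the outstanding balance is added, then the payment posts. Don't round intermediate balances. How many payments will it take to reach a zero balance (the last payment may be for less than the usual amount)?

Monthly rate r = 22.2%/12 = 1.85% = 0.0185.
Recurrence: B ← B·(1+r) − €140.00.
Month 1: interest €26.27; balance after payment €1,306.27.
Month 2: interest €24.17; balance after payment €1,190.44.
Closed form: n = −ln(1 − rB₀/P)/ln(1+r) = −ln(0.81236)/ln(1.0185) ≈ 11.337, so the balance reaches zero during payment 12.

12 months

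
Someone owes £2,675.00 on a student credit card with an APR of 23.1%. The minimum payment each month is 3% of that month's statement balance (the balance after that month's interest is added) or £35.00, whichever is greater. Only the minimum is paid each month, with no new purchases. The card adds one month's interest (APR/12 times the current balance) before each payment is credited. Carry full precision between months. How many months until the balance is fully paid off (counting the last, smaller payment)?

Monthly rate r = 23.1%/12 = 1.925% = 0.01925.
While 3% of the post-interest balance exceeds £35.00, each month B ← (B·(1+r))·(1 − 0.03), i.e. B shrinks by the factor (1+r)·0.97 = 0.98867.
This holds for months 1–75. Entering month 76 the balance is £1,138.30; 3% of the post-interest balance is now below £35.00, so the flat £35.00 minimum applies from here.
From month 76 a fixed £35.00 at rate r clears £1,138.30 in 52 more payments. Total: 75 + 52 = 127 months.

127 months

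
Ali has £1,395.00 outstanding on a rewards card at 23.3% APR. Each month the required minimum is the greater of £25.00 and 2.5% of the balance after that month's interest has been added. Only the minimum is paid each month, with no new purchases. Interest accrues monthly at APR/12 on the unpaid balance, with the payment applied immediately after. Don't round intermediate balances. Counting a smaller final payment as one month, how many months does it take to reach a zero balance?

133 months

Monthly rate r = 23.3%/12 = 1.94167% = 0.0194167.
While 2.5% of the post-interest balance exceeds £25.00, each month B ← (B·(1+r))·(1 − 0.025), i.e. B shrinks by the factor (1+r)·0.975 = 0.99393.
This holds for months 1–58. Entering month 59 the balance is £980.04; 2.5% of the post-interest balance is now below £25.00, so the flat £25.00 minimum applies from here.
From month 59 a fixed £25.00 at rate r clears £980.04 in 75 more payments. Total: 58 + 75 = 133 months.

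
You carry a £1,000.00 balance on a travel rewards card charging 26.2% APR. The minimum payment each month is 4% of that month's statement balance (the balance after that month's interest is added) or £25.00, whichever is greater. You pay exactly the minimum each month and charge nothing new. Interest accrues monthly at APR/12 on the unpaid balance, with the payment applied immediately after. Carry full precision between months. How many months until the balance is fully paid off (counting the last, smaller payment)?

61 months

Monthly rate r = 26.2%/12 = 2.18333% = 0.0218333.
While 4% of the post-interest balance exceeds £25.00, each month B ← (B·(1+r))·(1 − 0.04), i.e. B shrinks by the factor (1+r)·0.96 = 0.98096.
This holds for months 1–26. Entering month 27 the balance is £606.64; 4% of the post-interest balance is now below £25.00, so the flat £25.00 minimum applies from here.
From month 27 a fixed £25.00 at rate r clears £606.64 in 35 more payments. Total: 26 + 35 = 61 months.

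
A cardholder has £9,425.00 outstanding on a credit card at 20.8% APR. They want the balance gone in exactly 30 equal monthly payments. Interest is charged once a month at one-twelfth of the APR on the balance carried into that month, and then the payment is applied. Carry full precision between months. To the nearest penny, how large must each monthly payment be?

Monthly rate r = 20.8%/12 = 1.73333% = 0.0173333.
Level-payment amortization: P = B₀·r / (1 − (1+r)^(−n)) = 9425.00·0.0173333 / (1 − 1.01733^(−30)).
Denominator 1 − (1+r)^(−30) = 0.402824801.
P = 163.367 / 0.402824801 ≈ 405.55.

£405.55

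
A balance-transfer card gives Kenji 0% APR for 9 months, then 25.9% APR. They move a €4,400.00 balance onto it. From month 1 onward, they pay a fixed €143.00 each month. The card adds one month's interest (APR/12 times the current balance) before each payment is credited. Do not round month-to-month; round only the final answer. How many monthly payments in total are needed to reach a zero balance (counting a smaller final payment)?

Promo months 1–9 at r₀ = 0%/12 = 0; months 10+ at r₁ = 25.9%/12 = 0.0215833.
After month 9 (no interest yet): B = €4,400.00 − 9·€143.00 = €3,113.00.
Then at r₁ with €143.00/mo: n₂ = −ln(1 − r₁·B/P)/ln(1+r₁) ≈ 29.72 → 30 more payments.

39 payments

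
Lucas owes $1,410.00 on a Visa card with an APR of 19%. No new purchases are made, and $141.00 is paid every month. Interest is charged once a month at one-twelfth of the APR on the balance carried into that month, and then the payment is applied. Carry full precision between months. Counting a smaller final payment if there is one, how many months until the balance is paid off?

11 payments

Monthly rate r = 19%/12 = 1.58333% = 0.0158333.
Recurrence: B ← B·(1+r) − $141.00.
Month 1: interest $22.33; balance after payment $1,291.33.
Month 2: interest $20.45; balance after payment $1,170.77.
Closed form: n = −ln(1 − rB₀/P)/ln(1+r) = −ln(0.84167)/ln(1.01583) ≈ 10.973, so the balance reaches zero during payment 11.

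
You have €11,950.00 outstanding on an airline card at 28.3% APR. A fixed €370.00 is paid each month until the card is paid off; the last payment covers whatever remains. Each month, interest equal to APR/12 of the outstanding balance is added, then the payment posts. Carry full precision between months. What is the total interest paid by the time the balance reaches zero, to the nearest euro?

€10,816

Monthly rate r = 28.3%/12 = 2.35833% = 0.0235833.
Payoff takes n = ⌈−ln(1 − rB₀/P)/ln(1+r)⌉ = ⌈61.526⌉ = 62 payments; the last is €195.53.
Total paid = 61·€370.00 + €195.53 = €22,765.53.
Total interest = total paid − principal = €22,765.53 − €11,950.00 = €10,815.53.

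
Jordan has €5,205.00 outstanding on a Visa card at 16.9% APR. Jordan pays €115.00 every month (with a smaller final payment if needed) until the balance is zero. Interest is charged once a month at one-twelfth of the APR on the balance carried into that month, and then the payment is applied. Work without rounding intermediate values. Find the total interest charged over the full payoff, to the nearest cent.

Monthly rate r = 16.9%/12 = 1.40833% = 0.0140833.
Payoff takes n = ⌈−ln(1 − rB₀/P)/ln(1+r)⌉ = ⌈72.543⌉ = 73 payments; the last is €62.65.
Total paid = 72·€115.00 + €62.65 = €8,342.65.
Total interest = total paid − principal = €8,342.65 − €5,205.00 = €3,137.65.

€3,137.65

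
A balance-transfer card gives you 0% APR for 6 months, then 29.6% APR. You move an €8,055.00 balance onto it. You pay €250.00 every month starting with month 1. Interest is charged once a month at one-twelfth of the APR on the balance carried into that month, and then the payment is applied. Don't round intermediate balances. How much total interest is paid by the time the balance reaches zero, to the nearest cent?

Promo months 1–6 at r₀ = 0%/12 = 0; months 7+ at r₁ = 29.6%/12 = 0.0246667.
After month 6 (no interest yet): B = €8,055.00 − 6·€250.00 = €6,555.00.
Then at r₁ with €250.00/mo: n₂ = −ln(1 − r₁·B/P)/ln(1+r₁) ≈ 42.70 → 43 more payments.
Total paid = 48·€250.00 + €176.88 = €12,176.88; interest = €12,176.88 − €8,055.00 = €4,121.88.

€4,121.88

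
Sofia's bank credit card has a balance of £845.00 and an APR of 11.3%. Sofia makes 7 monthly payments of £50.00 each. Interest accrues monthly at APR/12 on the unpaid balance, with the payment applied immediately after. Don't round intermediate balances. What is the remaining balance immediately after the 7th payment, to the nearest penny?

£542.25

Monthly rate r = 11.3%/12 = 0.941667% = 0.00941667.
Each month: B ← B·(1+r) − £50.00.
Month 1: interest £7.96; balance after payment £802.96.
Month 2: interest £7.56; balance after payment £760.52.
Month 3: interest £7.16; balance after payment £717.68.
Month 4: interest £6.76; balance after payment £674.44.
Month 5: interest £6.35; balance after payment £630.79.
Month 6: interest £5.94; balance after payment £586.73.
Month 7: interest £5.53; balance after payment £542.25.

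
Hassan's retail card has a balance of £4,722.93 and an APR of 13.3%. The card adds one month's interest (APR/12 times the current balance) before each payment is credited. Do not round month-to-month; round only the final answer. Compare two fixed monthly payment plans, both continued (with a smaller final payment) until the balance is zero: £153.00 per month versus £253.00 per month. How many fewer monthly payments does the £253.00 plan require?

16 fewer payments

Monthly rate r = 13.3%/12 = 1.10833% = 0.0110833.
At £153.00/mo: n = ⌈−ln(1 − rB₀/P)/ln(1+r)⌉ = 38 payments (last £151.58); total interest = total paid − £4,722.93 = £1,089.65.
At £253.00/mo: 22 payments (last £7.77); total interest £597.84.
Payments saved = 38 − 22 = 16.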